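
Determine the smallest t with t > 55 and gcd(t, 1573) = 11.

1573 = 11·143. Any t with gcd(t, 1573) = 11 is a multiple of 11, say 11s, with s coprime to 143.
Need s > 55/11, so s ≥ 6. First s ≥ 6 with gcd(s, 143) = 1 is s = 6. Thus t = 11·6 = 66.

66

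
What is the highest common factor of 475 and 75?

25

475 = 5² · 19
75 = 3 · 5²
Common: 5² = 25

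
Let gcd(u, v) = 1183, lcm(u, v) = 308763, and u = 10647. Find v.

34307

u·v = gcd·lcm = 1183·308763 = 365266629, so v = 365266629/10647 = 34307.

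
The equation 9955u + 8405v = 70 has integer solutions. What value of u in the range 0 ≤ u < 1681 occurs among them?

1334

Reduce mod 8405: 9955u ≡ 70 (mod 8405). With g = gcd(9955, 8405) = 5 dividing 70, divide through: 1991u ≡ 14 (mod 1681).
Since gcd(1991, 1681) = 1, u ≡ 14·(1991)⁻¹ ≡ 1334 (mod 1681). Smallest non-negative: 1334.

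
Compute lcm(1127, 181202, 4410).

lcm(1127, 181202) = 1127·181202/gcd = 204214654/49 = 4167646
lcm(4167646, 4410) = 4167646·4410/gcd = 18379318860/98 = 187544070

187544070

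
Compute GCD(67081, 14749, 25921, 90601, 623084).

gcd(67081, 14749): 67081 = 4·14749 + 8085; 14749 = 1·8085 + 6664; 8085 = 1·6664 + 1421; 6664 = 4·1421 + 980; 1421 = 1·980 + 441; 980 = 2·441 + 98; 441 = 4·98 + 49; 98 = 2·49 + 0 → 49
gcd(49, 25921): 25921 = 529·49 + 0 → 49
gcd(49, 90601): 90601 = 1849·49 + 0 → 49
gcd(49, 623084): 623084 = 12716·49 + 0 → 49

49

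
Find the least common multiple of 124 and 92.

2852

gcd first: 124 = 1·92 + 32; 92 = 2·32 + 28; 32 = 1·28 + 4; 28 = 7·4 + 0 → gcd = 4
lcm = 124·92/gcd = 11408/4 = 2852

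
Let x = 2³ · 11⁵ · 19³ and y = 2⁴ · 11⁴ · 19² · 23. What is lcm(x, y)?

max exponent per prime: 2⁴ · 11⁵ · 19³ · 23 = 406510761712

406510761712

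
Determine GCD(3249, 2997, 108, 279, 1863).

gcd(3249, 2997): 3249 = 1·2997 + 252; 2997 = 11·252 + 225; 252 = 1·225 + 27; 225 = 8·27 + 9; 27 = 3·9 + 0 → 9
gcd(9, 108): 108 = 12·9 + 0 → 9
gcd(9, 279): 279 = 31·9 + 0 → 9
gcd(9, 1863): 1863 = 207·9 + 0 → 9

9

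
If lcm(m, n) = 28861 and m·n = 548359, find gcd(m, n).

gcd·lcm = product, so gcd = 548359/28861 = 19.

19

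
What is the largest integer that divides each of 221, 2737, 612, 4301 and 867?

gcd(221, 2737): 2737 = 12·221 + 85; 221 = 2·85 + 51; 85 = 1·51 + 34; 51 = 1·34 + 17; 34 = 2·17 + 0 → 17
gcd(17, 612): 612 = 36·17 + 0 → 17
gcd(17, 4301): 4301 = 253·17 + 0 → 17
gcd(17, 867): 867 = 51·17 + 0 → 17

17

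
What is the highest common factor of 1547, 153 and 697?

17

gcd(1547, 153): 1547 = 10·153 + 17; 153 = 9·17 + 0 → 17
gcd(17, 697): 697 = 41·17 + 0 → 17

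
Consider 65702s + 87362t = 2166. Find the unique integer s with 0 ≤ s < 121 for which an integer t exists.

12

gcd(65702, 87362) = 722 (Euclid: 87362 = 1·65702 + 21660; 65702 = 3·21660 + 722; 21660 = 30·722 + 0), and 722 | 2166.
Extended Euclid: 65702·(4) + 87362·(-3) = 722. Scale by 3: s₀ = 12.
General solution s = s₀ + 121k; reducing mod 121 gives s = 12 (and t = -9).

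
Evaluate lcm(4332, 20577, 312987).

4332 = 2² · 3 · 19²; 20577 = 3 · 19³; 312987 = 3 · 17² · 19²
lcm takes max exponent of each prime: 2² · 3 · 17² · 19³ = 23787012

23787012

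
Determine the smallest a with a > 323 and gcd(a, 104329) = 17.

Multiples of 17 above 323: 17·20, 17·21, … . Need the cofactor coprime to 104329/17 = 6137.
Checking s = 20, 21, … the first with gcd(s, 6137) = 1 is s = 20, giving 340.

340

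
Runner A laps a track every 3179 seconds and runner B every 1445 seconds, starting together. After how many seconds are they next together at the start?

15895

gcd first: 3179 = 2·1445 + 289; 1445 = 5·289 + 0 → gcd = 289
lcm = 3179·1445/gcd = 4593655/289 = 15895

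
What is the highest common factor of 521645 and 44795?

Euclid: 521645 = 11·44795 + 28900; 44795 = 1·28900 + 15895; 28900 = 1·15895 + 13005; 15895 = 1·13005 + 2890; 13005 = 4·2890 + 1445; 2890 = 2·1445 + 0. Last nonzero remainder: 1445.

1445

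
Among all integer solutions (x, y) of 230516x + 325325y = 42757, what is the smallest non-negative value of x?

27

Reduce mod 325325: 230516x ≡ 42757 (mod 325325). With g = gcd(230516, 325325) = 1859 dividing 42757, divide through: 124x ≡ 23 (mod 175).
Since gcd(124, 175) = 1, x ≡ 23·(124)⁻¹ ≡ 27 (mod 175). Smallest non-negative: 27.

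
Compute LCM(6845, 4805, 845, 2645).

588083801045

6845 = 5 · 37²; 4805 = 5 · 31²; 845 = 5 · 13²; 2645 = 5 · 23²
lcm takes max exponent of each prime: 5 · 13² · 23² · 31² · 37² = 588083801045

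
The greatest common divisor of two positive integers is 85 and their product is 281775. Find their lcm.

gcd·lcm = product, so lcm = 281775/85 = 3315.

3315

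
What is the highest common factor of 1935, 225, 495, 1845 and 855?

gcd(1935, 225): 1935 = 8·225 + 135; 225 = 1·135 + 90; 135 = 1·90 + 45; 90 = 2·45 + 0 → 45
gcd(45, 495): 495 = 11·45 + 0 → 45
gcd(45, 1845): 1845 = 41·45 + 0 → 45
gcd(45, 855): 855 = 19·45 + 0 → 45

45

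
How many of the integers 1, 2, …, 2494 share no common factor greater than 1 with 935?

Prime factors of 935: 5, 11, 17. Count integers ≤ 2494 divisible by none of them.
By inclusion–exclusion: 2494 − ⌊2494/5⌋ − ⌊2494/11⌋ − ⌊2494/17⌋ + ⌊2494/55⌋ + ⌊2494/85⌋ + ⌊2494/187⌋ − ⌊2494/935⌋ = 1709.

1709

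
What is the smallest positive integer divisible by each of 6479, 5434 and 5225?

6479 = 11 · 19 · 31; 5434 = 2 · 11 · 13 · 19; 5225 = 5² · 11 · 19
lcm takes max exponent of each prime: 2 · 5² · 11 · 13 · 19 · 31 = 4211350

4211350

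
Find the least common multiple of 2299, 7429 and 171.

8090181

2299 = 11² · 19; 7429 = 17 · 19 · 23; 171 = 3² · 19
lcm takes max exponent of each prime: 3² · 11² · 17 · 19 · 23 = 8090181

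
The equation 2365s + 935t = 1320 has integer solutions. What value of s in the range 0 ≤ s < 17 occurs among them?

14

gcd(2365, 935) = 55 (Euclid: 2365 = 2·935 + 495; 935 = 1·495 + 440; 495 = 1·440 + 55; 440 = 8·55 + 0), and 55 | 1320.
Extended Euclid: 2365·(2) + 935·(-5) = 55. Scale by 24: s₀ = 48.
General solution s = s₀ + 17k; reducing mod 17 gives s = 14 (and t = -34).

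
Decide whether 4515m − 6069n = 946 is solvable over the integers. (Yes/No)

No

By Bézout, 4515m − 6069n = 946 has integer solutions iff gcd(4515, 6069) | 946.
Euclid: 6069 = 1·4515 + 1554; 4515 = 2·1554 + 1407; 1554 = 1·1407 + 147; 1407 = 9·147 + 84; 147 = 1·84 + 63; 84 = 1·63 + 21; 63 = 3·21 + 0. gcd = 21; 946 mod 21 = 1. No.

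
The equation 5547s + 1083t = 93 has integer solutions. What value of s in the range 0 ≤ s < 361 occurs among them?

173

Reduce mod 1083: 5547s ≡ 93 (mod 1083). With g = gcd(5547, 1083) = 3 dividing 93, divide through: 1849s ≡ 31 (mod 361).
Since gcd(1849, 361) = 1, s ≡ 31·(1849)⁻¹ ≡ 173 (mod 361). Smallest non-negative: 173.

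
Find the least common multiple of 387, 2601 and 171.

2125017

387 = 3² · 43; 2601 = 3² · 17²; 171 = 3² · 19
lcm takes max exponent of each prime: 3² · 17² · 19 · 43 = 2125017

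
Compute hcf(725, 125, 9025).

25

gcd(725, 125): 725 = 5·125 + 100; 125 = 1·100 + 25; 100 = 4·25 + 0 → 25
gcd(25, 9025): 9025 = 361·25 + 0 → 25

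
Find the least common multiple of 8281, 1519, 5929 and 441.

8281 = 7² · 13²; 1519 = 7² · 31; 5929 = 7² · 11²; 441 = 3² · 7²
lcm takes max exponent of each prime: 3² · 7² · 11² · 13² · 31 = 279558279

279558279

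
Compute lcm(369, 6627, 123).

815121

369 = 3² · 41; 6627 = 3 · 47²; 123 = 3 · 41
lcm takes max exponent of each prime: 3² · 41 · 47² = 815121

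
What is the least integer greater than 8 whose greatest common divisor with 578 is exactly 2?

Multiples of 2 above 8: 2·5, 2·6, … . Need the cofactor coprime to 578/2 = 289.
Checking s = 5, 6, … the first with gcd(s, 289) = 1 is s = 5, giving 10.

10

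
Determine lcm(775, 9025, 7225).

80854975

lcm(775, 9025) = 775·9025/gcd = 6994375/25 = 279775
lcm(279775, 7225) = 279775·7225/gcd = 2021374375/25 = 80854975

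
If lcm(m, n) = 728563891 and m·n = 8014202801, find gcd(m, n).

From gcd × lcm = mn: gcd = 8014202801 / 728563891 = 11.

11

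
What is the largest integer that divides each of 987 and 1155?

21

Euclid: 1155 = 1·987 + 168; 987 = 5·168 + 147; 168 = 1·147 + 21; 147 = 7·21 + 0. Last nonzero remainder: 21.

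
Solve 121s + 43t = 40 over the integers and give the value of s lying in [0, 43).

gcd(121, 43) = 1 (Euclid: 121 = 2·43 + 35; 43 = 1·35 + 8; 35 = 4·8 + 3; 8 = 2·3 + 2; 3 = 1·2 + 1; 2 = 2·1 + 0), and 1 | 40.
Extended Euclid: 121·(16) + 43·(-45) = 1. Scale by 40: s₀ = 640.
General solution s = s₀ + 43k; reducing mod 43 gives s = 38 (and t = -106).

38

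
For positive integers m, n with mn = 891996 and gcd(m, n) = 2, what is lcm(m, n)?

445998

gcd·lcm = product, so lcm = 891996/2 = 445998.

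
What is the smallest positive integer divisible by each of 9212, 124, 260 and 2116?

9212 = 2² · 7² · 47; 124 = 2² · 31; 260 = 2² · 5 · 13; 2116 = 2² · 23²
lcm takes max exponent of each prime: 2² · 5 · 7² · 13 · 23² · 31 · 47 = 9819393220

9819393220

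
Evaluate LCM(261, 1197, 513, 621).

2395197

261 = 3² · 29; 1197 = 3² · 7 · 19; 513 = 3³ · 19; 621 = 3³ · 23
lcm takes max exponent of each prime: 3³ · 7 · 19 · 23 · 29 = 2395197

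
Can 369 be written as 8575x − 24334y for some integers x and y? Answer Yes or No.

By Bézout, 8575x − 24334y = 369 has integer solutions iff gcd(8575, 24334) | 369.
Euclid: 24334 = 2·8575 + 7184; 8575 = 1·7184 + 1391; 7184 = 5·1391 + 229; 1391 = 6·229 + 17; 229 = 13·17 + 8; 17 = 2·8 + 1; 8 = 8·1 + 0. gcd = 1; 369 mod 1 = 0. Yes.

Yes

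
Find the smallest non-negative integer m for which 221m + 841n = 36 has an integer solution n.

727

gcd(221, 841) = 1 (Euclid: 841 = 3·221 + 178; 221 = 1·178 + 43; 178 = 4·43 + 6; 43 = 7·6 + 1; 6 = 6·1 + 0), and 1 | 36.
Extended Euclid: 221·(137) + 841·(-36) = 1. Scale by 36: m₀ = 4932.
General solution m = m₀ + 841t; reducing mod 841 gives m = 727 (and n = -191).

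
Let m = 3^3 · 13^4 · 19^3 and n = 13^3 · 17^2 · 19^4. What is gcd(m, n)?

15069223

min exponent per shared prime: 13^3 · 19^3 = 15069223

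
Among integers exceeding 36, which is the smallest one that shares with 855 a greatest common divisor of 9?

Multiples of 9 above 36: 9·5, 9·6, … . Need the cofactor coprime to 855/9 = 95.
Checking s = 5, 6, … the first with gcd(s, 95) = 1 is s = 6, giving 54.

54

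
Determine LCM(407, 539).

407 = 11 · 37; 539 = 7² · 11
max exponents: 7² · 11 · 37 = 19943

19943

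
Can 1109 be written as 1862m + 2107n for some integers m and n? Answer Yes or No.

By Bézout, 1862m + 2107n = 1109 has integer solutions iff gcd(1862, 2107) | 1109.
Euclid: 2107 = 1·1862 + 245; 1862 = 7·245 + 147; 245 = 1·147 + 98; 147 = 1·98 + 49; 98 = 2·49 + 0. gcd = 49; 1109 mod 49 = 31. No.

No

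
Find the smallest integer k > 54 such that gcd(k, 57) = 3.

60

gcd(k, 57) = 3 forces 3 | k; write k = 3s. Then gcd(3s, 3·19) = 3·gcd(s, 19), so need gcd(s, 19) = 1.
3s > 54 gives s ≥ 19. The least s ≥ 19 coprime to 19 is 20, so k = 3·20 = 60.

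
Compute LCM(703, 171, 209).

lcm(703, 171) = 703·171/gcd = 120213/19 = 6327
lcm(6327, 209) = 6327·209/gcd = 1322343/19 = 69597

69597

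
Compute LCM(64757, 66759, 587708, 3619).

140984897750004

64757 = 7 · 11 · 29²; 66759 = 3 · 7 · 11 · 17²; 587708 = 2² · 11 · 19² · 37; 3619 = 7 · 11 · 47
lcm takes max exponent of each prime: 2² · 3 · 7 · 11 · 17² · 19² · 29² · 37 · 47 = 140984897750004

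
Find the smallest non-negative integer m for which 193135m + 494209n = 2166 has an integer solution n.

847

gcd(193135, 494209) = 361 (Euclid: 494209 = 2·193135 + 107939; 193135 = 1·107939 + 85196; 107939 = 1·85196 + 22743; 85196 = 3·22743 + 16967; 22743 = 1·16967 + 5776; 16967 = 2·5776 + 5415; 5776 = 1·5415 + 361; 5415 = 15·361 + 0), and 361 | 2166.
Extended Euclid: 193135·(-87) + 494209·(34) = 361. Scale by 6: m₀ = -522.
General solution m = m₀ + 1369t; reducing mod 1369 gives m = 847 (and n = -331).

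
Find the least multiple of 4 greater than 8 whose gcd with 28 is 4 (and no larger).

12

28 = 4·7. Any m with gcd(m, 28) = 4 is a multiple of 4, say 4s, with s coprime to 7.
Need s > 8/4, so s ≥ 3. First s ≥ 3 with gcd(s, 7) = 1 is s = 3. Thus m = 4·3 = 12.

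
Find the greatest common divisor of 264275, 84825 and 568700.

264275 = 5² · 11 · 31²; 84825 = 3² · 5² · 13 · 29; 568700 = 2² · 5² · 11² · 47
gcd takes min exponent of each prime: 5² = 25

25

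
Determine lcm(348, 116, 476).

41412

348 = 2² · 3 · 29; 116 = 2² · 29; 476 = 2² · 7 · 17
lcm takes max exponent of each prime: 2² · 3 · 7 · 17 · 29 = 41412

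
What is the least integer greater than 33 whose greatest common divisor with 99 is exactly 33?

99 = 33·3. Any t with gcd(t, 99) = 33 is a multiple of 33, say 33s, with s coprime to 3.
Need s > 33/33, so s ≥ 2. First s ≥ 2 with gcd(s, 3) = 1 is s = 2. Thus t = 33·2 = 66.

66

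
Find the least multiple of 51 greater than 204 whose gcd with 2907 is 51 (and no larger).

2907 = 51·57. Any a with gcd(a, 2907) = 51 is a multiple of 51, say 51s, with s coprime to 57.
Need s > 204/51, so s ≥ 5. First s ≥ 5 with gcd(s, 57) = 1 is s = 5. Thus a = 51·5 = 255.

255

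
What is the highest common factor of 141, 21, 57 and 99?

gcd(141, 21): 141 = 6·21 + 15; 21 = 1·15 + 6; 15 = 2·6 + 3; 6 = 2·3 + 0 → 3
gcd(3, 57): 57 = 19·3 + 0 → 3
gcd(3, 99): 99 = 33·3 + 0 → 3

3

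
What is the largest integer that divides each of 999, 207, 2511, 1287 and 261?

gcd(999, 207): 999 = 4·207 + 171; 207 = 1·171 + 36; 171 = 4·36 + 27; 36 = 1·27 + 9; 27 = 3·9 + 0 → 9
gcd(9, 2511): 2511 = 279·9 + 0 → 9
gcd(9, 1287): 1287 = 143·9 + 0 → 9
gcd(9, 261): 261 = 29·9 + 0 → 9

9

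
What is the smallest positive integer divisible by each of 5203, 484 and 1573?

lcm(5203, 484) = 5203·484/gcd = 2518252/121 = 20812
lcm(20812, 1573) = 20812·1573/gcd = 32737276/121 = 270556

270556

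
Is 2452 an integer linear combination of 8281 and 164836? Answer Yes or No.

No

By Bézout, 8281p − 164836q = 2452 has integer solutions iff gcd(8281, 164836) | 2452.
Euclid: 164836 = 19·8281 + 7497; 8281 = 1·7497 + 784; 7497 = 9·784 + 441; 784 = 1·441 + 343; 441 = 1·343 + 98; 343 = 3·98 + 49; 98 = 2·49 + 0. gcd = 49; 2452 mod 49 = 2. No.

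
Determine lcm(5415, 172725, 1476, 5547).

56723682462300

5415 = 3 · 5 · 19²; 172725 = 3 · 5² · 7² · 47; 1476 = 2² · 3² · 41; 5547 = 3 · 43²
lcm takes max exponent of each prime: 2² · 3² · 5² · 7² · 19² · 41 · 43² · 47 = 56723682462300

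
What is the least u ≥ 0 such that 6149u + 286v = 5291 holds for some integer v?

1

gcd(6149, 286) = 143 (Euclid: 6149 = 21·286 + 143; 286 = 2·143 + 0), and 143 | 5291.
Extended Euclid: 6149·(1) + 286·(-21) = 143. Scale by 37: u₀ = 37.
General solution u = u₀ + 2t; reducing mod 2 gives u = 1 (and v = -3).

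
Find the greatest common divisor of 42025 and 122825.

42025 = 5² · 41²
122825 = 5² · 17³
Common: 5² = 25

25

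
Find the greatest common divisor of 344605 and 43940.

Euclid: 344605 = 7·43940 + 37025; 43940 = 1·37025 + 6915; 37025 = 5·6915 + 2450; 6915 = 2·2450 + 2015; 2450 = 1·2015 + 435; 2015 = 4·435 + 275; 435 = 1·275 + 160; 275 = 1·160 + 115; 160 = 1·115 + 45; 115 = 2·45 + 25; 45 = 1·25 + 20; 25 = 1·20 + 5; 20 = 4·5 + 0. Last nonzero remainder: 5.

5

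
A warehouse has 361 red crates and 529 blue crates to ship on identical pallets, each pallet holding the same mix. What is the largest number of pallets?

361 = 19²
529 = 23²
Common: 1 = 1

1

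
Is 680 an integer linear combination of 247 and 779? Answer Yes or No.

No

By Bézout, 247p − 779q = 680 has integer solutions iff gcd(247, 779) | 680.
Euclid: 779 = 3·247 + 38; 247 = 6·38 + 19; 38 = 2·19 + 0. gcd = 19; 680 mod 19 = 15. No.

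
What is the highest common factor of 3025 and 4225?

25

3025 = 5² · 11²
4225 = 5² · 13²
Common: 5² = 25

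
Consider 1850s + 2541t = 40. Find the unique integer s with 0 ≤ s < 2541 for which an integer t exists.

1868

gcd(1850, 2541) = 1 (Euclid: 2541 = 1·1850 + 691; 1850 = 2·691 + 468; 691 = 1·468 + 223; 468 = 2·223 + 22; 223 = 10·22 + 3; 22 = 7·3 + 1; 3 = 3·1 + 0), and 1 | 40.
Extended Euclid: 1850·(809) + 2541·(-589) = 1. Scale by 40: s₀ = 32360.
General solution s = s₀ + 2541k; reducing mod 2541 gives s = 1868 (and t = -1360).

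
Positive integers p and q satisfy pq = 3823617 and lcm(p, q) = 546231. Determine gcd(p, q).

From gcd × lcm = pq: gcd = 3823617 / 546231 = 7.

7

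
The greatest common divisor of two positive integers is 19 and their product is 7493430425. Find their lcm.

394391075

Since gcd(u,v)·lcm(u,v) = uv, lcm = 7493430425/19 = 394391075.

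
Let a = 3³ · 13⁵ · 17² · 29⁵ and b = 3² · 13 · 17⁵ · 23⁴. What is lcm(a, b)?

81700829546714391501806643

max exponent per prime: 3³ · 13⁵ · 17⁵ · 23⁴ · 29⁵ = 81700829546714391501806643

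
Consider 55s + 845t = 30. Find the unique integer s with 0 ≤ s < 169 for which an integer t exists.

62

gcd(55, 845) = 5 (Euclid: 845 = 15·55 + 20; 55 = 2·20 + 15; 20 = 1·15 + 5; 15 = 3·5 + 0), and 5 | 30.
Extended Euclid: 55·(-46) + 845·(3) = 5. Scale by 6: s₀ = -276.
General solution s = s₀ + 169k; reducing mod 169 gives s = 62 (and t = -4).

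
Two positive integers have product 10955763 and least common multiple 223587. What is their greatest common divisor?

49

From gcd × lcm = ab: gcd = 10955763 / 223587 = 49.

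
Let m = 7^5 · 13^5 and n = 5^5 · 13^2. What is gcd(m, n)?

min exponent per shared prime: 13^2 = 169

169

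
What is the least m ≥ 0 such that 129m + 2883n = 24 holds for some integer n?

693

Euclid: 2883 = 22·129 + 45; 129 = 2·45 + 39; 45 = 1·39 + 6; 39 = 6·6 + 3; 6 = 2·3 + 0 → gcd = 3; 24 = 3·8.
Back-substitution yields 129·(447) + 2883·(-20) = 3, so one solution is m = 447·8 = 3576, n = -20·8 = -160.
Solutions in m differ by 2883/3 = 961; the one in [0, 961) is 3576 mod 961 = 693.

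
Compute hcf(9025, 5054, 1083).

gcd(9025, 5054): 9025 = 1·5054 + 3971; 5054 = 1·3971 + 1083; 3971 = 3·1083 + 722; 1083 = 1·722 + 361; 722 = 2·361 + 0 → 361
gcd(361, 1083): 1083 = 3·361 + 0 → 361

361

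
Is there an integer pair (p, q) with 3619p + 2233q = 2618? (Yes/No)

By Bézout, 3619p + 2233q = 2618 has integer solutions iff gcd(3619, 2233) | 2618.
Euclid: 3619 = 1·2233 + 1386; 2233 = 1·1386 + 847; 1386 = 1·847 + 539; 847 = 1·539 + 308; 539 = 1·308 + 231; 308 = 1·231 + 77; 231 = 3·77 + 0. gcd = 77; 2618 mod 77 = 0. Yes.

Yes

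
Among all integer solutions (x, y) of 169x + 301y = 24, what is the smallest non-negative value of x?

Reduce mod 301: 169x ≡ 24 (mod 301). With g = gcd(169, 301) = 1 dividing 24, divide through: 169x ≡ 24 (mod 301).
Since gcd(169, 301) = 1, x ≡ 24·(169)⁻¹ ≡ 164 (mod 301). Smallest non-negative: 164.

164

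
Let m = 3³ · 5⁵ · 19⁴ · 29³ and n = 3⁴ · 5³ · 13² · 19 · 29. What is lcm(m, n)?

135965944117940625

max exponent per prime: 3⁴ · 5⁵ · 13² · 19⁴ · 29³ = 135965944117940625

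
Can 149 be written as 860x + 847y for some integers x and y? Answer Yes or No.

Yes

gcd(860, 847): 860 = 1·847 + 13; 847 = 65·13 + 2; 13 = 6·2 + 1; 2 = 2·1 + 0 → 1
1 divides 149, so a solution exists.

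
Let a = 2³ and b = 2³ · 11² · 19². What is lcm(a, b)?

max exponent per prime: 2³ · 11² · 19² = 349448

349448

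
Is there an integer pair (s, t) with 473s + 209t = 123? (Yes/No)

No

By Bézout, 473s + 209t = 123 has integer solutions iff gcd(473, 209) | 123.
Euclid: 473 = 2·209 + 55; 209 = 3·55 + 44; 55 = 1·44 + 11; 44 = 4·11 + 0. gcd = 11; 123 mod 11 = 2. No.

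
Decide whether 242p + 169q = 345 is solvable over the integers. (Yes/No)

Yes

gcd(242, 169): 242 = 1·169 + 73; 169 = 2·73 + 23; 73 = 3·23 + 4; 23 = 5·4 + 3; 4 = 1·3 + 1; 3 = 3·1 + 0 → 1
1 divides 345, so a solution exists.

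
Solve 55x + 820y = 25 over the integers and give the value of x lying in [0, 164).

75

gcd(55, 820) = 5 (Euclid: 820 = 14·55 + 50; 55 = 1·50 + 5; 50 = 10·5 + 0), and 5 | 25.
Extended Euclid: 55·(15) + 820·(-1) = 5. Scale by 5: x₀ = 75.
General solution x = x₀ + 164t; reducing mod 164 gives x = 75 (and y = -5).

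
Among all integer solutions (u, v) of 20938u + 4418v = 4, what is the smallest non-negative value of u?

Reduce mod 4418: 20938u ≡ 4 (mod 4418). With g = gcd(20938, 4418) = 2 dividing 4, divide through: 10469u ≡ 2 (mod 2209).
Since gcd(10469, 2209) = 1, u ≡ 2·(10469)⁻¹ ≡ 744 (mod 2209). Smallest non-negative: 744.

744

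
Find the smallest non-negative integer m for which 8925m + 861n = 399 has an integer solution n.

4

Euclid: 8925 = 10·861 + 315; 861 = 2·315 + 231; 315 = 1·231 + 84; 231 = 2·84 + 63; 84 = 1·63 + 21; 63 = 3·21 + 0 → gcd = 21; 399 = 21·19.
Back-substitution yields 8925·(11) + 861·(-114) = 21, so one solution is m = 11·19 = 209, n = -114·19 = -2166.
Solutions in m differ by 861/21 = 41; the one in [0, 41) is 209 mod 41 = 4.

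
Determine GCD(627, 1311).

57

Euclid: 1311 = 2·627 + 57; 627 = 11·57 + 0. Last nonzero remainder: 57.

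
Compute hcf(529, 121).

1

529 = 23²
121 = 11²
Common: 1 = 1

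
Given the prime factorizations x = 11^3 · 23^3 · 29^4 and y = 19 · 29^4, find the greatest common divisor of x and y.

707281

min exponent per shared prime: 29^4 = 707281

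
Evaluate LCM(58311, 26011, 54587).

58311 = 3² · 11 · 19 · 31; 26011 = 19 · 37²; 54587 = 13² · 17 · 19
lcm takes max exponent of each prime: 3² · 11 · 13² · 17 · 19 · 31 · 37² = 229345151607

229345151607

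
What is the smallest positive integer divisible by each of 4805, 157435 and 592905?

17940716545335

4805 = 5 · 31²; 157435 = 5 · 23 · 37²; 592905 = 3 · 5 · 29² · 47
lcm takes max exponent of each prime: 3 · 5 · 23 · 29² · 31² · 37² · 47 = 17940716545335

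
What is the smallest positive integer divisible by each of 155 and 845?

26195

gcd first: 845 = 5·155 + 70; 155 = 2·70 + 15; 70 = 4·15 + 10; 15 = 1·10 + 5; 10 = 2·5 + 0 → gcd = 5
lcm = 155·845/gcd = 130975/5 = 26195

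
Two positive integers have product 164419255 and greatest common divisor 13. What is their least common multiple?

12647635

Since gcd(p,q)·lcm(p,q) = pq, lcm = 164419255/13 = 12647635.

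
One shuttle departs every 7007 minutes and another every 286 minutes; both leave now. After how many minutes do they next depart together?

14014

gcd first: 7007 = 24·286 + 143; 286 = 2·143 + 0 → gcd = 143
lcm = 7007·286/gcd = 2004002/143 = 14014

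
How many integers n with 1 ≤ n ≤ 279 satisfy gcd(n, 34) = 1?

132

34 = 2·17. Inclusion–exclusion on these primes:
279 − ⌊279/2⌋ − ⌊279/17⌋ + ⌊279/34⌋ = 132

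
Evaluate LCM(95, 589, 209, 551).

95 = 5 · 19; 589 = 19 · 31; 209 = 11 · 19; 551 = 19 · 29
lcm takes max exponent of each prime: 5 · 11 · 19 · 29 · 31 = 939455

939455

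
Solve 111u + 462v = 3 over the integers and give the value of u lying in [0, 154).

25

Euclid: 462 = 4·111 + 18; 111 = 6·18 + 3; 18 = 6·3 + 0 → gcd = 3; 3 = 3·1.
Back-substitution yields 111·(25) + 462·(-6) = 3, so one solution is u = 25·1 = 25, v = -6·1 = -6.
Solutions in u differ by 462/3 = 154; the one in [0, 154) is 25 mod 154 = 25.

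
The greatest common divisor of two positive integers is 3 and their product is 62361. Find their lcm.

gcd·lcm = product, so lcm = 62361/3 = 20787.

20787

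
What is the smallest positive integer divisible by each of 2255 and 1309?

2255 = 5 · 11 · 41; 1309 = 7 · 11 · 17
max exponents: 5 · 7 · 11 · 17 · 41 = 268345

268345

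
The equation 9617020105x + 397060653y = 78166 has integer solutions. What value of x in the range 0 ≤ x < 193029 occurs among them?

gcd(9617020105, 397060653) = 2057 (Euclid: 9617020105 = 24·397060653 + 87564433; 397060653 = 4·87564433 + 46802921; 87564433 = 1·46802921 + 40761512; 46802921 = 1·40761512 + 6041409; 40761512 = 6·6041409 + 4513058; 6041409 = 1·4513058 + 1528351; 4513058 = 2·1528351 + 1456356; 1528351 = 1·1456356 + 71995; 1456356 = 20·71995 + 16456; 71995 = 4·16456 + 6171; 16456 = 2·6171 + 4114; 6171 = 1·4114 + 2057; 4114 = 2·2057 + 0), and 2057 | 78166.
Extended Euclid: 9617020105·(-71704) + 397060653·(1736709) = 2057. Scale by 38: x₀ = -2724752.
General solution x = x₀ + 193029t; reducing mod 193029 gives x = 170683 (and y = -4134033).

170683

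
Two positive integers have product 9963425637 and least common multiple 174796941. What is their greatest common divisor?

gcd·lcm = product, so gcd = 9963425637/174796941 = 57.

57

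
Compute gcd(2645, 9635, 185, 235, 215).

5

gcd(2645, 9635): 9635 = 3·2645 + 1700; 2645 = 1·1700 + 945; 1700 = 1·945 + 755; 945 = 1·755 + 190; 755 = 3·190 + 185; 190 = 1·185 + 5; 185 = 37·5 + 0 → 5
gcd(5, 185): 185 = 37·5 + 0 → 5
gcd(5, 235): 235 = 47·5 + 0 → 5
gcd(5, 215): 215 = 43·5 + 0 → 5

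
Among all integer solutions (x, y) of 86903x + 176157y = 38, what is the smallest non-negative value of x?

Reduce mod 176157: 86903x ≡ 38 (mod 176157). With g = gcd(86903, 176157) = 1 dividing 38, divide through: 86903x ≡ 38 (mod 176157).
Since gcd(86903, 176157) = 1, x ≡ 38·(86903)⁻¹ ≡ 96433 (mod 176157). Smallest non-negative: 96433.

96433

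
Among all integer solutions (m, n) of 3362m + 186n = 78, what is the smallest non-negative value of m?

Reduce mod 186: 3362m ≡ 78 (mod 186). With g = gcd(3362, 186) = 2 dividing 78, divide through: 1681m ≡ 39 (mod 93).
Since gcd(1681, 93) = 1, m ≡ 39·(1681)⁻¹ ≡ 72 (mod 93). Smallest non-negative: 72.

72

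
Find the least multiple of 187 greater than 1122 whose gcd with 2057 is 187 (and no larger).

Multiples of 187 above 1122: 187·7, 187·8, … . Need the cofactor coprime to 2057/187 = 11.
Checking s = 7, 8, … the first with gcd(s, 11) = 1 is s = 7, giving 1309.

1309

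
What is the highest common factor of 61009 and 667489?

361

Euclid: 667489 = 10·61009 + 57399; 61009 = 1·57399 + 3610; 57399 = 15·3610 + 3249; 3610 = 1·3249 + 361; 3249 = 9·361 + 0. Last nonzero remainder: 361.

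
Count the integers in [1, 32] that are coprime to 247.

Prime factors of 247: 13, 19. Count integers ≤ 32 divisible by none of them.
By inclusion–exclusion: 32 − ⌊32/13⌋ − ⌊32/19⌋ + ⌊32/247⌋ = 29.

29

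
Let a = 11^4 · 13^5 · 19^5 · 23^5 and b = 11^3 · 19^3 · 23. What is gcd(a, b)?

209974567

min exponent per shared prime: 11^3 · 19^3 · 23 = 209974567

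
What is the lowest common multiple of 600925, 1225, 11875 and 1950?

83919176250

600925 = 5² · 13 · 43²; 1225 = 5² · 7²; 11875 = 5⁴ · 19; 1950 = 2 · 3 · 5² · 13
lcm takes max exponent of each prime: 2 · 3 · 5⁴ · 7² · 13 · 19 · 43² = 83919176250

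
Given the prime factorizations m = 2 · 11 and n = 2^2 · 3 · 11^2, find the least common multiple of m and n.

max exponent per prime: 2^2 · 3 · 11^2 = 1452

1452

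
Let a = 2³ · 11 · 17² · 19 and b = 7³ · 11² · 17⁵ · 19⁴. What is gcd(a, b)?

min exponent per shared prime: 11 · 17² · 19 = 60401

60401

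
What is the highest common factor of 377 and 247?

13

377 = 13 · 29
247 = 13 · 19
Common: 13 = 13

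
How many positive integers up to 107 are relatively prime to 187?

Prime factors of 187: 11, 17. Count integers ≤ 107 divisible by none of them.
By inclusion–exclusion: 107 − ⌊107/11⌋ − ⌊107/17⌋ + ⌊107/187⌋ = 92.

92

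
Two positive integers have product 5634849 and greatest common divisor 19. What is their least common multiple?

296571

Since gcd(u,v)·lcm(u,v) = uv, lcm = 5634849/19 = 296571.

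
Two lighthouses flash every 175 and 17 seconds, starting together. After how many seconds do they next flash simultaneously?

2975

gcd first: 175 = 10·17 + 5; 17 = 3·5 + 2; 5 = 2·2 + 1; 2 = 2·1 + 0 → gcd = 1
lcm = 175·17/gcd = 2975/1 = 2975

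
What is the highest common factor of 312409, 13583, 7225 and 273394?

gcd(312409, 13583): 312409 = 23·13583 + 0 → 13583
gcd(13583, 7225): 13583 = 1·7225 + 6358; 7225 = 1·6358 + 867; 6358 = 7·867 + 289; 867 = 3·289 + 0 → 289
gcd(289, 273394): 273394 = 946·289 + 0 → 289

289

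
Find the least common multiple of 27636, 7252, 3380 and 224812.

lcm(27636, 7252) = 27636·7252/gcd = 200416272/196 = 1022532
lcm(1022532, 3380) = 1022532·3380/gcd = 3456158160/4 = 864039540
lcm(864039540, 224812) = 864039540·224812/gcd = 194246457066480/7252 = 26785225740

26785225740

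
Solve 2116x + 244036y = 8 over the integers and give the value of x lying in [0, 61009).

17530

Euclid: 244036 = 115·2116 + 696; 2116 = 3·696 + 28; 696 = 24·28 + 24; 28 = 1·24 + 4; 24 = 6·4 + 0 → gcd = 4; 8 = 4·2.
Back-substitution yields 2116·(8765) + 244036·(-76) = 4, so one solution is x = 8765·2 = 17530, y = -76·2 = -152.
Solutions in x differ by 244036/4 = 61009; the one in [0, 61009) is 17530 mod 61009 = 17530.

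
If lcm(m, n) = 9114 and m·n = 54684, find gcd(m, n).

From gcd × lcm = mn: gcd = 54684 / 9114 = 6.

6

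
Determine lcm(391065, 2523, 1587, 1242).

3723720930

lcm(391065, 2523) = 391065·2523/gcd = 986656995/2523 = 391065
lcm(391065, 1587) = 391065·1587/gcd = 620620155/3 = 206873385
lcm(206873385, 1242) = 206873385·1242/gcd = 256936744170/69 = 3723720930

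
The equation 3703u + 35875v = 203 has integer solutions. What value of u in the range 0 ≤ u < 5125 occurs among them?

gcd(3703, 35875) = 7 (Euclid: 35875 = 9·3703 + 2548; 3703 = 1·2548 + 1155; 2548 = 2·1155 + 238; 1155 = 4·238 + 203; 238 = 1·203 + 35; 203 = 5·35 + 28; 35 = 1·28 + 7; 28 = 4·7 + 0), and 7 | 203.
Extended Euclid: 3703·(-1056) + 35875·(109) = 7. Scale by 29: u₀ = -30624.
General solution u = u₀ + 5125t; reducing mod 5125 gives u = 126 (and v = -13).

126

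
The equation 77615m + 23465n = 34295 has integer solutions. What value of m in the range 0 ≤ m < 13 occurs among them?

8

Euclid: 77615 = 3·23465 + 7220; 23465 = 3·7220 + 1805; 7220 = 4·1805 + 0 → gcd = 1805; 34295 = 1805·19.
Back-substitution yields 77615·(-3) + 23465·(10) = 1805, so one solution is m = -3·19 = -57, n = 10·19 = 190.
Solutions in m differ by 23465/1805 = 13; the one in [0, 13) is -57 mod 13 = 8.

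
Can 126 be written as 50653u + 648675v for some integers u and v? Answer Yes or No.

gcd(50653, 648675): 648675 = 12·50653 + 40839; 50653 = 1·40839 + 9814; 40839 = 4·9814 + 1583; 9814 = 6·1583 + 316; 1583 = 5·316 + 3; 316 = 105·3 + 1; 3 = 3·1 + 0 → 1
1 divides 126, so a solution exists.

Yes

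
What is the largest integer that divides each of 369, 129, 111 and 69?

gcd(369, 129): 369 = 2·129 + 111; 129 = 1·111 + 18; 111 = 6·18 + 3; 18 = 6·3 + 0 → 3
gcd(3, 111): 111 = 37·3 + 0 → 3
gcd(3, 69): 69 = 23·3 + 0 → 3

3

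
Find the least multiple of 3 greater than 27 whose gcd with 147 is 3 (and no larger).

30

gcd(t, 147) = 3 forces 3 | t; write t = 3s. Then gcd(3s, 3·49) = 3·gcd(s, 49), so need gcd(s, 49) = 1.
3s > 27 gives s ≥ 10. The least s ≥ 10 coprime to 49 is 10, so t = 3·10 = 30.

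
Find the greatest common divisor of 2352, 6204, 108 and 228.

gcd(2352, 6204): 6204 = 2·2352 + 1500; 2352 = 1·1500 + 852; 1500 = 1·852 + 648; 852 = 1·648 + 204; 648 = 3·204 + 36; 204 = 5·36 + 24; 36 = 1·24 + 12; 24 = 2·12 + 0 → 12
gcd(12, 108): 108 = 9·12 + 0 → 12
gcd(12, 228): 228 = 19·12 + 0 → 12

12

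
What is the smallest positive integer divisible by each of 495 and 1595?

gcd first: 1595 = 3·495 + 110; 495 = 4·110 + 55; 110 = 2·55 + 0 → gcd = 55
lcm = 495·1595/gcd = 789525/55 = 14355

14355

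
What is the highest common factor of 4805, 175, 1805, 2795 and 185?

5

4805 = 5 · 31²; 175 = 5² · 7; 1805 = 5 · 19²; 2795 = 5 · 13 · 43; 185 = 5 · 37
gcd takes min exponent of each prime: 5 = 5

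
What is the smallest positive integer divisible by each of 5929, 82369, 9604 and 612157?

5929 = 7² · 11²; 82369 = 7² · 41²; 9604 = 2² · 7⁴; 612157 = 7² · 13 · 31²
lcm takes max exponent of each prime: 2² · 7⁴ · 11² · 13 · 31² · 41² = 24404615807572

24404615807572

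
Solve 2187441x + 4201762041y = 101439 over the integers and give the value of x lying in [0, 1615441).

1091047

gcd(2187441, 4201762041) = 2601 (Euclid: 4201762041 = 1920·2187441 + 1875321; 2187441 = 1·1875321 + 312120; 1875321 = 6·312120 + 2601; 312120 = 120·2601 + 0), and 2601 | 101439.
Extended Euclid: 2187441·(-13446) + 4201762041·(7) = 2601. Scale by 39: x₀ = -524394.
General solution x = x₀ + 1615441t; reducing mod 1615441 gives x = 1091047 (and y = -568).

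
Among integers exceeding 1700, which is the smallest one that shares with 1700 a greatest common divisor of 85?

gcd(k, 1700) = 85 forces 85 | k; write k = 85s. Then gcd(85s, 85·20) = 85·gcd(s, 20), so need gcd(s, 20) = 1.
85s > 1700 gives s ≥ 21. The least s ≥ 21 coprime to 20 is 21, so k = 85·21 = 1785.

1785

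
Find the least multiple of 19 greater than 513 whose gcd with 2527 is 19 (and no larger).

Multiples of 19 above 513: 19·28, 19·29, … . Need the cofactor coprime to 2527/19 = 133.
Checking s = 28, 29, … the first with gcd(s, 133) = 1 is s = 29, giving 551.

551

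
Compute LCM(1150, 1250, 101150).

1150 = 2 · 5² · 23; 1250 = 2 · 5⁴; 101150 = 2 · 5² · 7 · 17²
lcm takes max exponent of each prime: 2 · 5⁴ · 7 · 17² · 23 = 58161250

58161250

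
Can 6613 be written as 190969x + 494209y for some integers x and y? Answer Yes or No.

No

By Bézout, 190969x + 494209y = 6613 has integer solutions iff gcd(190969, 494209) | 6613.
Euclid: 494209 = 2·190969 + 112271; 190969 = 1·112271 + 78698; 112271 = 1·78698 + 33573; 78698 = 2·33573 + 11552; 33573 = 2·11552 + 10469; 11552 = 1·10469 + 1083; 10469 = 9·1083 + 722; 1083 = 1·722 + 361; 722 = 2·361 + 0. gcd = 361; 6613 mod 361 = 115. No.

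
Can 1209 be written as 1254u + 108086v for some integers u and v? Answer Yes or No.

By Bézout, 1254u + 108086v = 1209 has integer solutions iff gcd(1254, 108086) | 1209.
Euclid: 108086 = 86·1254 + 242; 1254 = 5·242 + 44; 242 = 5·44 + 22; 44 = 2·22 + 0. gcd = 22; 1209 mod 22 = 21. No.

No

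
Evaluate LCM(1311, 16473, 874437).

252712293

1311 = 3 · 19 · 23; 16473 = 3 · 17² · 19; 874437 = 3 · 19 · 23² · 29
lcm takes max exponent of each prime: 3 · 17² · 19 · 23² · 29 = 252712293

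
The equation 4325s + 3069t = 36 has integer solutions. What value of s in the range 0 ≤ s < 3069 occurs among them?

909

gcd(4325, 3069) = 1 (Euclid: 4325 = 1·3069 + 1256; 3069 = 2·1256 + 557; 1256 = 2·557 + 142; 557 = 3·142 + 131; 142 = 1·131 + 11; 131 = 11·11 + 10; 11 = 1·10 + 1; 10 = 10·1 + 0), and 1 | 36.
Extended Euclid: 4325·(281) + 3069·(-396) = 1. Scale by 36: s₀ = 10116.
General solution s = s₀ + 3069k; reducing mod 3069 gives s = 909 (and t = -1281).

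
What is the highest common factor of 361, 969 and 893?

gcd(361, 969): 969 = 2·361 + 247; 361 = 1·247 + 114; 247 = 2·114 + 19; 114 = 6·19 + 0 → 19
gcd(19, 893): 893 = 47·19 + 0 → 19

19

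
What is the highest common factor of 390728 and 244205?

48841

390728 = 2³ · 13² · 17²
244205 = 5 · 13² · 17²
Common: 13² · 17² = 48841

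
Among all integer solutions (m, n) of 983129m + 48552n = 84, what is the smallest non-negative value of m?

Reduce mod 48552: 983129m ≡ 84 (mod 48552). With g = gcd(983129, 48552) = 7 dividing 84, divide through: 140447m ≡ 12 (mod 6936).
Since gcd(140447, 6936) = 1, m ≡ 12·(140447)⁻¹ ≡ 1980 (mod 6936). Smallest non-negative: 1980.

1980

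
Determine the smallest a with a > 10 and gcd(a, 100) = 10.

100 = 10·10. Any a with gcd(a, 100) = 10 is a multiple of 10, say 10s, with s coprime to 10.
Need s > 10/10, so s ≥ 2. First s ≥ 2 with gcd(s, 10) = 1 is s = 3. Thus a = 10·3 = 30.

30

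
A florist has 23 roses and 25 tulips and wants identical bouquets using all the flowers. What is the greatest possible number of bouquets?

1

23 = 23
25 = 5²
Common: 1 = 1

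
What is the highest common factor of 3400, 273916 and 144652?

gcd(3400, 273916): 273916 = 80·3400 + 1916; 3400 = 1·1916 + 1484; 1916 = 1·1484 + 432; 1484 = 3·432 + 188; 432 = 2·188 + 56; 188 = 3·56 + 20; 56 = 2·20 + 16; 20 = 1·16 + 4; 16 = 4·4 + 0 → 4
gcd(4, 144652): 144652 = 36163·4 + 0 → 4

4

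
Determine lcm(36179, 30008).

8972392

36179 = 11² · 13 · 23; 30008 = 2³ · 11² · 31
max exponents: 2³ · 11² · 13 · 23 · 31 = 8972392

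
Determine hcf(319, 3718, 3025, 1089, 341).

11

gcd(319, 3718): 3718 = 11·319 + 209; 319 = 1·209 + 110; 209 = 1·110 + 99; 110 = 1·99 + 11; 99 = 9·11 + 0 → 11
gcd(11, 3025): 3025 = 275·11 + 0 → 11
gcd(11, 1089): 1089 = 99·11 + 0 → 11
gcd(11, 341): 341 = 31·11 + 0 → 11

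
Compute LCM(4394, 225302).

494988494

gcd first: 225302 = 51·4394 + 1208; 4394 = 3·1208 + 770; 1208 = 1·770 + 438; 770 = 1·438 + 332; 438 = 1·332 + 106; 332 = 3·106 + 14; 106 = 7·14 + 8; 14 = 1·8 + 6; 8 = 1·6 + 2; 6 = 3·2 + 0 → gcd = 2
lcm = 4394·225302/gcd = 989976988/2 = 494988494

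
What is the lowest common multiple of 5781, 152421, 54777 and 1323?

50320418160159

5781 = 3 · 41 · 47; 152421 = 3 · 23 · 47²; 54777 = 3 · 19 · 31²; 1323 = 3³ · 7²
lcm takes max exponent of each prime: 3³ · 7² · 19 · 23 · 31² · 41 · 47² = 50320418160159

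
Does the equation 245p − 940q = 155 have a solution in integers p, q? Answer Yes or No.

Yes

By Bézout, 245p − 940q = 155 has integer solutions iff gcd(245, 940) | 155.
Euclid: 940 = 3·245 + 205; 245 = 1·205 + 40; 205 = 5·40 + 5; 40 = 8·5 + 0. gcd = 5; 155 mod 5 = 0. Yes.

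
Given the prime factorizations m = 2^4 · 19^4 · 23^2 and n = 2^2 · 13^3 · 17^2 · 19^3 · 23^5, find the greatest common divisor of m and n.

14513644

min exponent per shared prime: 2^2 · 19^3 · 23^2 = 14513644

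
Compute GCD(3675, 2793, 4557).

gcd(3675, 2793): 3675 = 1·2793 + 882; 2793 = 3·882 + 147; 882 = 6·147 + 0 → 147
gcd(147, 4557): 4557 = 31·147 + 0 → 147

147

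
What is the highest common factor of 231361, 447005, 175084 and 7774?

169

gcd(231361, 447005): 447005 = 1·231361 + 215644; 231361 = 1·215644 + 15717; 215644 = 13·15717 + 11323; 15717 = 1·11323 + 4394; 11323 = 2·4394 + 2535; 4394 = 1·2535 + 1859; 2535 = 1·1859 + 676; 1859 = 2·676 + 507; 676 = 1·507 + 169; 507 = 3·169 + 0 → 169
gcd(169, 175084): 175084 = 1036·169 + 0 → 169
gcd(169, 7774): 7774 = 46·169 + 0 → 169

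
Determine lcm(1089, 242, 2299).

lcm(1089, 242) = 1089·242/gcd = 263538/121 = 2178
lcm(2178, 2299) = 2178·2299/gcd = 5007222/121 = 41382

41382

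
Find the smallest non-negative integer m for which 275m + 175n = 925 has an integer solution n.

gcd(275, 175) = 25 (Euclid: 275 = 1·175 + 100; 175 = 1·100 + 75; 100 = 1·75 + 25; 75 = 3·25 + 0), and 25 | 925.
Extended Euclid: 275·(2) + 175·(-3) = 25. Scale by 37: m₀ = 74.
General solution m = m₀ + 7t; reducing mod 7 gives m = 4 (and n = -1).

4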